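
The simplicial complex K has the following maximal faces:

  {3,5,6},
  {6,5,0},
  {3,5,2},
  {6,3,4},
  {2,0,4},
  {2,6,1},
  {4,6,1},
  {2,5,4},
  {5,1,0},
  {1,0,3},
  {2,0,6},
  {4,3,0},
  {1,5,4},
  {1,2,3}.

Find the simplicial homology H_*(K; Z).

We work with the vertex ordering 0 < 1 < 2 < 3 < 4 < 5 < 6. The simplices of K, each written with vertices in increasing order, are:

  0-simplices (7): [0], [1], [2], [3], [4], [5], [6]
  1-simplices (21): [0,1], [0,2], [0,3], [0,4], [0,5], [0,6], [1,2], [1,3], [1,4], [1,5], [1,6], [2,3], [2,4], [2,5], [2,6], [3,4], [3,5], [3,6], [4,5], [4,6], [5,6]
  2-simplices (14): [0,1,3], [0,1,5], [0,2,4], [0,2,6], [0,3,4], [0,5,6], [1,2,3], [1,2,6], [1,4,5], [1,4,6], [2,3,5], [2,4,5], [3,4,6], [3,5,6]

giving chain groups C_0 ≅ Z^7, C_1 ≅ Z^21, C_2 ≅ Z^14.

Boundary ∂_1: C_1 → C_0 maps an edge to its endpoints' difference, ∂[p,q] = q − p. For instance
  ∂[4,6] = [6] − [4].
As a 7×21 matrix over Z this has rank 6, with invariant factors (1,1,1,1,1,1).

∂_2: C_2 → C_1 sends each 2-simplex [p,q,r] to [q,r] − [p,r] + [p,q]. For instance
  ∂[0,2,4] = [2,4] − [0,4] + [0,2],
  ∂[3,5,6] = [5,6] − [3,6] + [3,5].
The resulting 21×14 matrix has rank 13, and its Smith normal form has invariant factors (1,1,1,1,1,1,1,1,1,1,1,1,1).

Reading off H_k = ker ∂_k / im ∂_{k+1}:

  H_0: rank C_0 − rank ∂_1 = 7 − 6 = 1, and the invariant factors of ∂_1 are all 1, so H_0 = Z.
  H_1: rank ker ∂_1 − rank ∂_2 = (21 − 6) − 13 = 2, and the invariant factors of ∂_2 are all 1, so H_1 = Z^2.
  H_2: rank ker ∂_2 − rank ∂_3 = (14 − 13) − 0 = 1, and there is no ∂_3, so H_2 = Z.

H_0 = Z,  H_1 = Z^2,  H_2 = Z.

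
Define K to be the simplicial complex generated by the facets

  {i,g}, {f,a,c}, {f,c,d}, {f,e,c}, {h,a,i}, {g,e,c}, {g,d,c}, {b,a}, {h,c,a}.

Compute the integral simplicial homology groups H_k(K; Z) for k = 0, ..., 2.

H_0 ≅ Z,  H_1 ≅ Z,  H_2 = 0.

K has 9 vertices, 16 edges, 7 triangles.
rank ∂_0 = 0, rank ∂_1 = 8 ⇒ b_0 = 9 − 0 − 8 = 1; all invariant factors of ∂_1 are 1 so no torsion. So H_0 = Z.
rank ∂_1 = 8, rank ∂_2 = 7 ⇒ b_1 = 16 − 8 − 7 = 1; all invariant factors of ∂_2 are 1 so no torsion. So H_1 = Z.
rank ∂_2 = 7, rank ∂_3 = 0 ⇒ b_2 = 7 − 7 − 0 = 0. So H_2 = 0.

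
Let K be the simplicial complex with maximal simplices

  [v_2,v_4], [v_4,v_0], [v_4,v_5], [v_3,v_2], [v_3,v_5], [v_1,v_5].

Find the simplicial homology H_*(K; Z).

H_0 ≅ Z,  H_1 ≅ Z.

Take the total order v_0 < v_1 < v_2 < v_3 < v_4 < v_5 on the vertex set. Then K (dimension 1) consists of the simplices:

  0-simplices (6): [v_0], [v_1], [v_2], [v_3], [v_4], [v_5]
  1-simplices (6): [v_0,v_4], [v_1,v_5], [v_2,v_3], [v_2,v_4], [v_3,v_5], [v_4,v_5]

so the chain groups are C_0 ≅ Z^6, C_1 ≅ Z^6.

The boundary map ∂_1: C_1 → C_0 is given by ∂[p,q] = [q] − [p]. For instance
  ∂[v_3,v_5] = [v_5] − [v_3].
This gives a 6×6 integer matrix of rank 5; reducing to Smith normal form yields diagonal entries (1,1,1,1,1).

Reading off H_k = ker ∂_k / im ∂_{k+1}:

  H_0: rank C_0 − rank ∂_1 = 6 − 5 = 1, and the invariant factors of ∂_1 are all 1, so H_0 = Z.
  H_1: rank ker ∂_1 − rank ∂_2 = (6 − 5) − 0 = 1, and there is no ∂_2, so H_1 = Z.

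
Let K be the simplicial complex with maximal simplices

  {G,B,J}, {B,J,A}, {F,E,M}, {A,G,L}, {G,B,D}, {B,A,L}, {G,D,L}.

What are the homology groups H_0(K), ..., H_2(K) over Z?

H_0 = Z^2,  H_1 = Z,  H_2 = 0.

Fix the vertex order A < B < D < E < F < G < J < L < M and write every simplex with vertices in increasing order. Then dim K = 2 and the simplices of K are:

  0-simplices (9): A, B, D, E, F, G, J, L, M
  1-simplices (15): AB, AG, AJ, AL, BD, BG, BJ, BL, DG, DL, EF, EM, FM, GJ, GL
  2-simplices (7): ABJ, ABL, AGL, BDG, BGJ, DGL, EFM

so the chain groups are C_0 ≅ Z^9, C_1 ≅ Z^15, C_2 ≅ Z^7.

Boundary ∂_1: C_1 → C_0 maps an edge to its endpoints' difference, ∂[p,q] = q − p.
This gives a 9×15 integer matrix of rank 7; reducing to Smith normal form yields diagonal entries (1,1,1,1,1,1,1).

Boundary ∂_2: C_2 → C_1 maps a triangle to the signed sum of its edges. For instance
  ∂DGL = GL − DL + DG,
  ∂AGL = GL − AL + AG.
The resulting 15×7 matrix has rank 7, and its Smith normal form has invariant factors (1,1,1,1,1,1,1).

Now H_k = ker ∂_k / im ∂_{k+1}, so:

  H_0: rank C_0 − rank ∂_1 = 9 − 7 = 2, and the invariant factors of ∂_1 are all 1, so H_0 = Z^2.
  H_1: rank ker ∂_1 − rank ∂_2 = (15 − 7) − 7 = 1, and the invariant factors of ∂_2 are all 1, so H_1 = Z.
  H_2: rank ker ∂_2 − rank ∂_3 = (7 − 7) − 0 = 0, and there is no ∂_3, so H_2 = 0.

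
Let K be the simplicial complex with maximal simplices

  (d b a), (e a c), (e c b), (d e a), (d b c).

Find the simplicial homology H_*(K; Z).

Take the total order a < b < c < d < e on the vertex set. Then K (dimension 2) consists of the simplices:

  0-simplices (5): a, b, c, d, e
  1-simplices (10): ab, ac, ad, ae, bc, bd, be, cd, ce, de
  2-simplices (5): abd, ace, ade, bcd, bce

so the chain groups are C_0 ≅ Z^5, C_1 ≅ Z^10, C_2 ≅ Z^5.

∂_1: C_1 → C_0 maps an edge to its endpoints' difference, ∂[p,q] = q − p. For instance
  ∂ab = b − a.
The resulting 5×10 matrix has rank 4, and its Smith normal form has invariant factors (1,1,1,1).

∂_2: C_2 → C_1 sends each 2-simplex [p,q,r] to [q,r] − [p,r] + [p,q]. For instance
  ∂bce = ce − be + bc,
  ∂ace = ce − ae + ac.
The 10×5 boundary matrix has rank 5 and Smith normal form diag(1,1,1,1,1).

Now H_k = ker ∂_k / im ∂_{k+1}, so:

  H_0: rank C_0 − rank ∂_1 = 5 − 4 = 1, and the invariant factors of ∂_1 are all 1, so H_0 ≅ Z.
  H_1: rank ker ∂_1 − rank ∂_2 = (10 − 4) − 5 = 1, and the invariant factors of ∂_2 are all 1, so H_1 ≅ Z.
  H_2: rank ker ∂_2 − rank ∂_3 = (5 − 5) − 0 = 0, and there is no ∂_3, so H_2 ≅ 0.

H_0 = Z,  H_1 = Z,  H_2 = 0.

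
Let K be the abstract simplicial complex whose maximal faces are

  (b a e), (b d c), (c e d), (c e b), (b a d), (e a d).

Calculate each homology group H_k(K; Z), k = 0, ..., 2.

K has 5 vertices, 9 edges, 6 triangles.
rank ∂_0 = 0, rank ∂_1 = 4 ⇒ b_0 = 5 − 0 − 4 = 1; all invariant factors of ∂_1 are 1 so no torsion. So H_0 ≅ Z.
rank ∂_1 = 4, rank ∂_2 = 5 ⇒ b_1 = 9 − 4 − 5 = 0; all invariant factors of ∂_2 are 1 so no torsion. So H_1 ≅ 0.
rank ∂_2 = 5, rank ∂_3 = 0 ⇒ b_2 = 6 − 5 − 0 = 1. So H_2 ≅ Z.

H_0 ≅ Z,  H_1 = 0,  H_2 ≅ Z.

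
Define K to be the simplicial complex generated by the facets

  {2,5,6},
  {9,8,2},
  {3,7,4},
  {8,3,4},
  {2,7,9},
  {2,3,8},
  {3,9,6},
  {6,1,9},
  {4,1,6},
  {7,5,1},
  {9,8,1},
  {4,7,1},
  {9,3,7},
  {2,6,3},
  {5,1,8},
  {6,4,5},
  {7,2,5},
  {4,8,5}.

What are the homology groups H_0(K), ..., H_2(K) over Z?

H_0 = Z,  H_1 = Z ⊕ Z_2,  H_2 = 0.

Fix the vertex order 1 < 2 < 3 < 4 < 5 < 6 < 7 < 8 < 9 and write every simplex with vertices in increasing order. Then dim K = 2 and the simplices of K are:

  0-simplices (9): [1], [2], [3], [4], [5], [6], [7], [8], [9]
  1-simplices (27): (27 of them)
  2-simplices (18): [1,4,6], [1,4,7], [1,5,7], [1,5,8], [1,6,9], [1,8,9], [2,3,6], [2,3,8], [2,5,6], [2,5,7], [2,7,9], [2,8,9], [3,4,7], [3,4,8], [3,6,9], [3,7,9], [4,5,6], [4,5,8]

Hence C_0 ≅ Z^9, C_1 ≅ Z^27, C_2 ≅ Z^18.

The boundary map ∂_1: C_1 → C_0 sends each edge [p,q] (with p < q) to q − p. For instance
  ∂[1,8] = [8] − [1].
This gives a 9×27 integer matrix of rank 8; reducing to Smith normal form yields diagonal entries (1,1,1,1,1,1,1,1).

The boundary map ∂_2: C_2 → C_1 sends each 2-simplex [p,q,r] to [q,r] − [p,r] + [p,q]. For instance
  ∂[3,6,9] = [6,9] − [3,9] + [3,6],
  ∂[3,7,9] = [7,9] − [3,9] + [3,7].
The resulting 27×18 matrix has rank 18, and its Smith normal form has invariant factors (1,1,1,1,1,1,1,1,1,1,1,1,1,1,1,1,1,2).

From H_k ≅ ker(∂_k) / im(∂_{k+1}) we obtain:

  H_0: rank C_0 − rank ∂_1 = 9 − 8 = 1, and the invariant factors of ∂_1 are all 1, so H_0 ≅ Z.
  H_1: rank ker ∂_1 − rank ∂_2 = (27 − 8) − 18 = 1, and ∂_2 has invariant factor 2 > 1, so H_1 ≅ Z ⊕ Z_2.
  H_2: rank ker ∂_2 − rank ∂_3 = (18 − 18) − 0 = 0, and there is no ∂_3, so H_2 ≅ 0.

As a check, the Euler characteristic is 9 − 27 + 18 = 0, which agrees with 1 − 1 + 0 = 0.
(K is a triangulation of the Klein bottle.)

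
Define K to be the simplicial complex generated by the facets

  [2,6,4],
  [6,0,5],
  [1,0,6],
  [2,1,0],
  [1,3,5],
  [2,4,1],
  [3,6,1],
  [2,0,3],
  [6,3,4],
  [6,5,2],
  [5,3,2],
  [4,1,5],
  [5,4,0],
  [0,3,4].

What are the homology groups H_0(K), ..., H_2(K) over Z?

H_0 ≅ Z,  H_1 ≅ Z^2,  H_2 ≅ Z.

Take the total order 0 < 1 < 2 < 3 < 4 < 5 < 6 on the vertex set. Then K (dimension 2) consists of the simplices:

  0-simplices (7): [0], [1], [2], [3], [4], [5], [6]
  1-simplices (21): [0,1], [0,2], [0,3], [0,4], [0,5], [0,6], [1,2], [1,3], [1,4], [1,5], [1,6], [2,3], [2,4], [2,5], [2,6], [3,4], [3,5], [3,6], [4,5], [4,6], [5,6]
  2-simplices (14): [0,1,2], [0,1,6], [0,2,3], [0,3,4], [0,4,5], [0,5,6], [1,2,4], [1,3,5], [1,3,6], [1,4,5], [2,3,5], [2,4,6], [2,5,6], [3,4,6]

so the chain groups are C_0 ≅ Z^7, C_1 ≅ Z^21, C_2 ≅ Z^14.

The boundary map ∂_1: C_1 → C_0 sends each edge [p,q] (with p < q) to q − p.
This gives a 7×21 integer matrix of rank 6; reducing to Smith normal form yields diagonal entries (1,1,1,1,1,1).

Boundary ∂_2: C_2 → C_1 maps a triangle to the signed sum of its edges. For instance
  ∂[1,3,5] = [3,5] − [1,5] + [1,3],
  ∂[0,1,6] = [1,6] − [0,6] + [0,1].
As a 21×14 matrix over Z this has rank 13, with invariant factors (1,1,1,1,1,1,1,1,1,1,1,1,1).

Now H_k = ker ∂_k / im ∂_{k+1}, so:

  H_0: rank C_0 − rank ∂_1 = 7 − 6 = 1, and the invariant factors of ∂_1 are all 1, so H_0 = Z.
  H_1: rank ker ∂_1 − rank ∂_2 = (21 − 6) − 13 = 2, and the invariant factors of ∂_2 are all 1, so H_1 = Z^2.
  H_2: rank ker ∂_2 − rank ∂_3 = (14 − 13) − 0 = 1, and there is no ∂_3, so H_2 = Z.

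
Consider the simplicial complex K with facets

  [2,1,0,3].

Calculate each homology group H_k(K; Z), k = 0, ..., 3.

H_0 = Z,  H_1 = 0,  H_2 = 0,  H_3 = 0.

K has 4 vertices, 6 edges, 4 triangles, 1 3-simplex.
rank ∂_0 = 0, rank ∂_1 = 3 ⇒ b_0 = 4 − 0 − 3 = 1; all invariant factors of ∂_1 are 1 so no torsion. So H_0 = Z.
rank ∂_1 = 3, rank ∂_2 = 3 ⇒ b_1 = 6 − 3 − 3 = 0; all invariant factors of ∂_2 are 1 so no torsion. So H_1 = 0.
rank ∂_2 = 3, rank ∂_3 = 1 ⇒ b_2 = 4 − 3 − 1 = 0; all invariant factors of ∂_3 are 1 so no torsion. So H_2 = 0.
rank ∂_3 = 1, rank ∂_4 = 0 ⇒ b_3 = 1 − 1 − 0 = 0. So H_3 = 0.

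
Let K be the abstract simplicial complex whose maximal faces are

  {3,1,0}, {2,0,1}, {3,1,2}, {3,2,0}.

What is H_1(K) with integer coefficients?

We work with the vertex ordering 0 < 1 < 2 < 3. The simplices of K, each written with vertices in increasing order, are:

  0-simplices (4): [0], [1], [2], [3]
  1-simplices (6): [0,1], [0,2], [0,3], [1,2], [1,3], [2,3]
  2-simplices (4): [0,1,2], [0,1,3], [0,2,3], [1,2,3]

so the chain groups are C_0 ≅ Z^4, C_1 ≅ Z^6, C_2 ≅ Z^4.

The boundary map ∂_1: C_1 → C_0 maps an edge to its endpoints' difference, ∂[p,q] = q − p.
As a 4×6 matrix over Z this has rank 3, with invariant factors (1,1,1).

The boundary map ∂_2: C_2 → C_1 maps a triangle to the signed sum of its edges. For instance
  ∂[1,2,3] = [2,3] − [1,3] + [1,2],
  ∂[0,2,3] = [2,3] − [0,3] + [0,2].
The 6×4 boundary matrix has rank 3 and Smith normal form diag(1,1,1).

From H_k ≅ ker(∂_k) / im(∂_{k+1}) we obtain:

  H_1: rank ker ∂_1 − rank ∂_2 = (6 − 3) − 3 = 0, and the invariant factors of ∂_2 are all 1, so H_1 = 0.

H_1 ≅ 0.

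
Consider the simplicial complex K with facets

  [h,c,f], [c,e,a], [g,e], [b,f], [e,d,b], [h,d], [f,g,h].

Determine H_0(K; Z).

H_0 = Z.

K has 8 vertices, 14 edges, 4 triangles.
rank ∂_0 = 0, rank ∂_1 = 7 ⇒ b_0 = 8 − 0 − 7 = 1; all invariant factors of ∂_1 are 1 so no torsion. So H_0 ≅ Z.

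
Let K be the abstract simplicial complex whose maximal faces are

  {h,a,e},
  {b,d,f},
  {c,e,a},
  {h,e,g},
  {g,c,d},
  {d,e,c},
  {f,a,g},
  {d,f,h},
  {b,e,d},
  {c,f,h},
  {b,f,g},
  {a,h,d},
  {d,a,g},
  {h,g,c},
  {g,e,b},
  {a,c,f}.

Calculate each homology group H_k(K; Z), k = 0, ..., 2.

We work with the vertex ordering a < b < c < d < e < f < g < h. The simplices of K, each written with vertices in increasing order, are:

  0-simplices (8): a, b, c, d, e, f, g, h
  1-simplices (24): ac, ad, ae, af, ag, ah, bd, be, bf, bg, cd, ce, cf, cg, ch, de, df, dg, dh, eg, eh, fg, fh, gh
  2-simplices (16): ace, acf, adg, adh, aeh, afg, bde, bdf, beg, bfg, cde, cdg, cfh, cgh, dfh, egh

Hence C_0 ≅ Z^8, C_1 ≅ Z^24, C_2 ≅ Z^16.

∂_1: C_1 → C_0 maps an edge to its endpoints' difference, ∂[p,q] = q − p. For instance
  ∂bg = g − b.
As a 8×24 matrix over Z this has rank 7, with invariant factors (1,1,1,1,1,1,1).

∂_2: C_2 → C_1 maps a triangle to the signed sum of its edges. For instance
  ∂ace = ce − ae + ac,
  ∂egh = gh − eh + eg.
The 24×16 boundary matrix has rank 15 and Smith normal form diag(1,1,1,1,1,1,1,1,1,1,1,1,1,1,1).

From H_k ≅ ker(∂_k) / im(∂_{k+1}) we obtain:

  H_0: rank C_0 − rank ∂_1 = 8 − 7 = 1, and the invariant factors of ∂_1 are all 1, so H_0 ≅ Z.
  H_1: rank ker ∂_1 − rank ∂_2 = (24 − 7) − 15 = 2, and the invariant factors of ∂_2 are all 1, so H_1 ≅ Z^2.
  H_2: rank ker ∂_2 − rank ∂_3 = (16 − 15) − 0 = 1, and there is no ∂_3, so H_2 ≅ Z.

As a check, the Euler characteristic is 8 − 24 + 16 = 0, which agrees with 1 − 2 + 1 = 0.

H_0 ≅ Z,  H_1 ≅ Z^2,  H_2 ≅ Z.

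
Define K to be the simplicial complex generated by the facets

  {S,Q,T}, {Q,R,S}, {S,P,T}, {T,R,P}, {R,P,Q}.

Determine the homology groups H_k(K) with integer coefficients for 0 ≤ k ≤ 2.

H_0 ≅ Z,  H_1 ≅ Z,  H_2 = 0.

K has 5 vertices, 10 edges, 5 triangles.
rank ∂_0 = 0, rank ∂_1 = 4 ⇒ b_0 = 5 − 0 − 4 = 1; all invariant factors of ∂_1 are 1 so no torsion. So H_0 ≅ Z.
rank ∂_1 = 4, rank ∂_2 = 5 ⇒ b_1 = 10 − 4 − 5 = 1; all invariant factors of ∂_2 are 1 so no torsion. So H_1 ≅ Z.
rank ∂_2 = 5, rank ∂_3 = 0 ⇒ b_2 = 5 − 5 − 0 = 0. So H_2 ≅ 0.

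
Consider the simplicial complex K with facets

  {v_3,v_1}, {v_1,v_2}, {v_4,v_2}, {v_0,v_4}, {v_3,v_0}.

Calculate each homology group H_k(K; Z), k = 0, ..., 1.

We work with the vertex ordering v_0 < v_1 < v_2 < v_3 < v_4. The simplices of K, each written with vertices in increasing order, are:

  0-simplices (5): [v_0], [v_1], [v_2], [v_3], [v_4]
  1-simplices (5): [v_0,v_3], [v_0,v_4], [v_1,v_2], [v_1,v_3], [v_2,v_4]

giving chain groups C_0 ≅ Z^5, C_1 ≅ Z^5.

∂_1: C_1 → C_0 is given by ∂[p,q] = [q] − [p].
As a 5×5 matrix over Z this has rank 4, with invariant factors (1,1,1,1).

Computing H_k = (kernel of ∂_k) / (image of ∂_{k+1}):

  H_0: rank C_0 − rank ∂_1 = 5 − 4 = 1, and the invariant factors of ∂_1 are all 1, so H_0 ≅ Z.
  H_1: rank ker ∂_1 − rank ∂_2 = (5 − 4) − 0 = 1, and there is no ∂_2, so H_1 ≅ Z.

As a check, the Euler characteristic is 5 − 5 = 0, which agrees with 1 − 1 = 0.

H_0 ≅ Z,  H_1 ≅ Z.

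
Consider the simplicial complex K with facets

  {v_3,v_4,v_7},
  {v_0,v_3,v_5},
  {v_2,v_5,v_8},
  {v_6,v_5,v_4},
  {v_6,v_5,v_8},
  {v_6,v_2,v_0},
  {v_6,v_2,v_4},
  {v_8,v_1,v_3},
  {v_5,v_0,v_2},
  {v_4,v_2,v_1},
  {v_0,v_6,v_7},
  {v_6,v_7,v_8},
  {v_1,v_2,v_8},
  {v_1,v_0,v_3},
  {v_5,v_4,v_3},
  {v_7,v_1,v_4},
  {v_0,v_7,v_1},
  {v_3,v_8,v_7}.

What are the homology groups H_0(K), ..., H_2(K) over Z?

Order the vertices as v_0 < v_1 < v_2 < v_3 < v_4 < v_5 < v_6 < v_7 < v_8. Listing each simplex with vertices in this order, K has dimension 2 with simplices:

  0-simplices (9): [v_0], [v_1], [v_2], [v_3], [v_4], [v_5], [v_6], [v_7], [v_8]
  1-simplices (27): (27 of them)
  2-simplices (18): (18 of them)

Hence C_0 ≅ Z^9, C_1 ≅ Z^27, C_2 ≅ Z^18.

∂_1: C_1 → C_0 is given by ∂[p,q] = [q] − [p]. For instance
  ∂[v_6,v_7] = [v_7] − [v_6].
The resulting 9×27 matrix has rank 8, and its Smith normal form has invariant factors (1,1,1,1,1,1,1,1).

∂_2: C_2 → C_1 acts by ∂[p,q,r] = [q,r] − [p,r] + [p,q]. For instance
  ∂[v_0,v_2,v_6] = [v_2,v_6] − [v_0,v_6] + [v_0,v_2],
  ∂[v_2,v_5,v_8] = [v_5,v_8] − [v_2,v_8] + [v_2,v_5].
The 27×18 boundary matrix has rank 18 and Smith normal form diag(1,1,1,1,1,1,1,1,1,1,1,1,1,1,1,1,1,2).

Reading off H_k = ker ∂_k / im ∂_{k+1}:

  H_0: rank C_0 − rank ∂_1 = 9 − 8 = 1, and the invariant factors of ∂_1 are all 1, so H_0 = Z.
  H_1: rank ker ∂_1 − rank ∂_2 = (27 − 8) − 18 = 1, and ∂_2 has invariant factor 2 > 1, so H_1 = Z ⊕ Z/2.
  H_2: rank ker ∂_2 − rank ∂_3 = (18 − 18) − 0 = 0, and there is no ∂_3, so H_2 = 0.

As a check, the Euler characteristic is 9 − 27 + 18 = 0, which agrees with 1 − 1 + 0 = 0.
(K is a triangulation of the Klein bottle.)

H_0 ≅ Z,  H_1 ≅ Z ⊕ Z/2,  H_2 = 0.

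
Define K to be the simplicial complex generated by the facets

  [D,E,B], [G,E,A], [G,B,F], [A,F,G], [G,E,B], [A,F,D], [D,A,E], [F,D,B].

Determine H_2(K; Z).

We work with the vertex ordering A < B < D < E < F < G. The simplices of K, each written with vertices in increasing order, are:

  0-simplices (6): A, B, D, E, F, G
  1-simplices (12): AD, AE, AF, AG, BD, BE, BF, BG, DE, DF, EG, FG
  2-simplices (8): ADE, ADF, AEG, AFG, BDE, BDF, BEG, BFG

Hence C_0 ≅ Z^6, C_1 ≅ Z^12, C_2 ≅ Z^8.

Boundary ∂_1: C_1 → C_0 maps an edge to its endpoints' difference, ∂[p,q] = q − p. For instance
  ∂BE = E − B.
The 6×12 boundary matrix has rank 5 and Smith normal form diag(1,1,1,1,1).

∂_2: C_2 → C_1 sends each 2-simplex [p,q,r] to [q,r] − [p,r] + [p,q]. For instance
  ∂AEG = EG − AG + AE,
  ∂ADE = DE − AE + AD.
The 12×8 boundary matrix has rank 7 and Smith normal form diag(1,1,1,1,1,1,1).

From H_k ≅ ker(∂_k) / im(∂_{k+1}) we obtain:

  H_2: rank ker ∂_2 − rank ∂_3 = (8 − 7) − 0 = 1, and there is no ∂_3, so H_2 ≅ Z.

H_2 = Z.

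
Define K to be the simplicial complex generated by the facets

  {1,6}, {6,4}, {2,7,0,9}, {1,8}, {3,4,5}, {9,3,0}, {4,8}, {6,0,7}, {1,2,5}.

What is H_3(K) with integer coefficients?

Take the total order 0 < 1 < 2 < 3 < 4 < 5 < 6 < 7 < 8 < 9 on the vertex set. Then K (dimension 3) consists of the simplices:

  0-simplices (10): [0], [1], [2], [3], [4], [5], [6], [7], [8], [9]
  1-simplices (20): [0,2], [0,3], [0,6], [0,7], [0,9], [1,2], [1,5], [1,6], [1,8], [2,5], [2,7], [2,9], [3,4], [3,5], [3,9], [4,5], [4,6], [4,8], [6,7], [7,9]
  2-simplices (8): [0,2,7], [0,2,9], [0,3,9], [0,6,7], [0,7,9], [1,2,5], [2,7,9], [3,4,5]
  3-simplices (1): [0,2,7,9]

Hence C_0 ≅ Z^10, C_1 ≅ Z^20, C_2 ≅ Z^8, C_3 ≅ Z^1.

The boundary map ∂_1: C_1 → C_0 maps an edge to its endpoints' difference, ∂[p,q] = q − p. For instance
  ∂[1,5] = [5] − [1].
This gives a 10×20 integer matrix of rank 9; reducing to Smith normal form yields diagonal entries (1,1,1,1,1,1,1,1,1).

∂_2: C_2 → C_1 sends each 2-simplex [p,q,r] to [q,r] − [p,r] + [p,q]. For instance
  ∂[0,3,9] = [3,9] − [0,9] + [0,3],
  ∂[0,6,7] = [6,7] − [0,7] + [0,6].
The resulting 20×8 matrix has rank 7, and its Smith normal form has invariant factors (1,1,1,1,1,1,1).

The boundary map ∂_3: C_3 → C_2 sends each 3-simplex σ to the alternating sum Σ_i (−1)^i (σ with its i-th vertex removed). For instance
  ∂[0,2,7,9] = [2,7,9] − [0,7,9] + [0,2,9] − [0,2,7].
The 8×1 boundary matrix has rank 1 and Smith normal form diag(1).

Reading off H_k = ker ∂_k / im ∂_{k+1}:

  H_3: rank ker ∂_3 − rank ∂_4 = (1 − 1) − 0 = 0, and there is no ∂_4, so H_3 = 0.

H_3 ≅ 0.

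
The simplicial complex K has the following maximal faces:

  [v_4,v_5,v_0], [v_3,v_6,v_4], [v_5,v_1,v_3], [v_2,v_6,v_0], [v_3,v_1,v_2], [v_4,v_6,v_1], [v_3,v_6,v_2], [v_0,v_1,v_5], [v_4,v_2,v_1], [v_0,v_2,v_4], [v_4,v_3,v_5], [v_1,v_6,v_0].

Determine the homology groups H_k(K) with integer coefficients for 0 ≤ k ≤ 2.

We work with the vertex ordering v_0 < v_1 < v_2 < v_3 < v_4 < v_5 < v_6. The simplices of K, each written with vertices in increasing order, are:

  0-simplices (7): [v_0], [v_1], [v_2], [v_3], [v_4], [v_5], [v_6]
  1-simplices (18): (18 of them)
  2-simplices (12): (12 of them)

so the chain groups are C_0 ≅ Z^7, C_1 ≅ Z^18, C_2 ≅ Z^12.

The boundary map ∂_1: C_1 → C_0 sends each edge [p,q] (with p < q) to q − p. For instance
  ∂[v_1,v_4] = [v_4] − [v_1].
The resulting 7×18 matrix has rank 6, and its Smith normal form has invariant factors (1,1,1,1,1,1).

Boundary ∂_2: C_2 → C_1 acts by ∂[p,q,r] = [q,r] − [p,r] + [p,q]. For instance
  ∂[v_2,v_3,v_6] = [v_3,v_6] − [v_2,v_6] + [v_2,v_3],
  ∂[v_1,v_2,v_3] = [v_2,v_3] − [v_1,v_3] + [v_1,v_2].
The resulting 18×12 matrix has rank 12, and its Smith normal form has invariant factors (1,1,1,1,1,1,1,1,1,1,1,2).

Reading off H_k = ker ∂_k / im ∂_{k+1}:

  H_0: rank C_0 − rank ∂_1 = 7 − 6 = 1, and the invariant factors of ∂_1 are all 1, so H_0 ≅ Z.
  H_1: rank ker ∂_1 − rank ∂_2 = (18 − 6) − 12 = 0, and ∂_2 has invariant factor 2 > 1, so H_1 ≅ Z/2Z.
  H_2: rank ker ∂_2 − rank ∂_3 = (12 − 12) − 0 = 0, and there is no ∂_3, so H_2 ≅ 0.

H_0 ≅ Z,  H_1 ≅ Z/2Z,  H_2 = 0.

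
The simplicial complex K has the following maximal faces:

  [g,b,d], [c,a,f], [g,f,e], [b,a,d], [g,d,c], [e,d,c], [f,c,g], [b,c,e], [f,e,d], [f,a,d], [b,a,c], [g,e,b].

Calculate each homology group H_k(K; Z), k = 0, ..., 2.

H_0 = Z,  H_1 = Z_2,  H_2 = 0.

Fix the vertex order a < b < c < d < e < f < g and write every simplex with vertices in increasing order. Then dim K = 2 and the simplices of K are:

  0-simplices (7): a, b, c, d, e, f, g
  1-simplices (18): ab, ac, ad, af, bc, bd, be, bg, cd, ce, cf, cg, de, df, dg, ef, eg, fg
  2-simplices (12): abc, abd, acf, adf, bce, bdg, beg, cde, cdg, cfg, def, efg

giving chain groups C_0 ≅ Z^7, C_1 ≅ Z^18, C_2 ≅ Z^12.

∂_1: C_1 → C_0 maps an edge to its endpoints' difference, ∂[p,q] = q − p. For instance
  ∂ab = b − a.
This gives a 7×18 integer matrix of rank 6; reducing to Smith normal form yields diagonal entries (1,1,1,1,1,1).

The boundary map ∂_2: C_2 → C_1 sends each 2-simplex [p,q,r] to [q,r] − [p,r] + [p,q]. For instance
  ∂bce = ce − be + bc,
  ∂cfg = fg − cg + cf.
As a 18×12 matrix over Z this has rank 12, with invariant factors (1,1,1,1,1,1,1,1,1,1,1,2).

Reading off H_k = ker ∂_k / im ∂_{k+1}:

  H_0: rank C_0 − rank ∂_1 = 7 − 6 = 1, and the invariant factors of ∂_1 are all 1, so H_0 = Z.
  H_1: rank ker ∂_1 − rank ∂_2 = (18 − 6) − 12 = 0, and ∂_2 has invariant factor 2 > 1, so H_1 = Z_2.
  H_2: rank ker ∂_2 − rank ∂_3 = (12 − 12) − 0 = 0, and there is no ∂_3, so H_2 = 0.

As a check, the Euler characteristic is 7 − 18 + 12 = 1, which agrees with 1 − 0 + 0 = 1.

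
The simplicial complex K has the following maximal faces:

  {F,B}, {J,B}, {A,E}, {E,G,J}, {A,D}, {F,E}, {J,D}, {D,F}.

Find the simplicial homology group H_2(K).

H_2 = 0.

We work with the vertex ordering A < B < D < E < F < G < J. The simplices of K, each written with vertices in increasing order, are:

  0-simplices (7): A, B, D, E, F, G, J
  1-simplices (10): AD, AE, BF, BJ, DF, DJ, EF, EG, EJ, GJ
  2-simplices (1): EGJ

Hence C_0 ≅ Z^7, C_1 ≅ Z^10, C_2 ≅ Z^1.

Boundary ∂_1: C_1 → C_0 maps an edge to its endpoints' difference, ∂[p,q] = q − p. For instance
  ∂AE = E − A.
The 7×10 boundary matrix has rank 6 and Smith normal form diag(1,1,1,1,1,1).

∂_2: C_2 → C_1 maps a triangle to the signed sum of its edges. For instance
  ∂EGJ = GJ − EJ + EG.
As a 10×1 matrix over Z this has rank 1, with invariant factors (1).

Reading off H_k = ker ∂_k / im ∂_{k+1}:

  H_2: rank ker ∂_2 − rank ∂_3 = (1 − 1) − 0 = 0, and there is no ∂_3, so H_2 ≅ 0.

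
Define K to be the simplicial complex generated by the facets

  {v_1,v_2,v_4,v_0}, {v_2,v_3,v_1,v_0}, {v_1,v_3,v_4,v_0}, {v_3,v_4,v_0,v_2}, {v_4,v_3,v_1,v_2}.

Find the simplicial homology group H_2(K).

H_2 ≅ 0.

Take the total order v_0 < v_1 < v_2 < v_3 < v_4 on the vertex set. Then K (dimension 3) consists of the simplices:

  0-simplices (5): [v_0], [v_1], [v_2], [v_3], [v_4]
  1-simplices (10): [v_0,v_1], [v_0,v_2], [v_0,v_3], [v_0,v_4], [v_1,v_2], [v_1,v_3], [v_1,v_4], [v_2,v_3], [v_2,v_4], [v_3,v_4]
  2-simplices (10): [v_0,v_1,v_2], [v_0,v_1,v_3], [v_0,v_1,v_4], [v_0,v_2,v_3], [v_0,v_2,v_4], [v_0,v_3,v_4], [v_1,v_2,v_3], [v_1,v_2,v_4], [v_1,v_3,v_4], [v_2,v_3,v_4]
  3-simplices (5): [v_0,v_1,v_2,v_3], [v_0,v_1,v_2,v_4], [v_0,v_1,v_3,v_4], [v_0,v_2,v_3,v_4], [v_1,v_2,v_3,v_4]

so the chain groups are C_0 ≅ Z^5, C_1 ≅ Z^10, C_2 ≅ Z^10, C_3 ≅ Z^5.

Boundary ∂_1: C_1 → C_0 is given by ∂[p,q] = [q] − [p]. For instance
  ∂[v_0,v_4] = [v_4] − [v_0].
This gives a 5×10 integer matrix of rank 4; reducing to Smith normal form yields diagonal entries (1,1,1,1).

∂_2: C_2 → C_1 maps a triangle to the signed sum of its edges. For instance
  ∂[v_0,v_3,v_4] = [v_3,v_4] − [v_0,v_4] + [v_0,v_3],
  ∂[v_0,v_2,v_4] = [v_2,v_4] − [v_0,v_4] + [v_0,v_2].
This gives a 10×10 integer matrix of rank 6; reducing to Smith normal form yields diagonal entries (1,1,1,1,1,1).

The boundary map ∂_3: C_3 → C_2 sends each 3-simplex σ to the alternating sum Σ_i (−1)^i (σ with its i-th vertex removed). For instance
  ∂[v_0,v_1,v_2,v_3] = [v_1,v_2,v_3] − [v_0,v_2,v_3] + [v_0,v_1,v_3] − [v_0,v_1,v_2],
  ∂[v_1,v_2,v_3,v_4] = [v_2,v_3,v_4] − [v_1,v_3,v_4] + [v_1,v_2,v_4] − [v_1,v_2,v_3].
The resulting 10×5 matrix has rank 4, and its Smith normal form has invariant factors (1,1,1,1).

Computing H_k = (kernel of ∂_k) / (image of ∂_{k+1}):

  H_2: rank ker ∂_2 − rank ∂_3 = (10 − 6) − 4 = 0, and the invariant factors of ∂_3 are all 1, so H_2 ≅ 0.

(K is a triangulation of the 3-sphere S^3.)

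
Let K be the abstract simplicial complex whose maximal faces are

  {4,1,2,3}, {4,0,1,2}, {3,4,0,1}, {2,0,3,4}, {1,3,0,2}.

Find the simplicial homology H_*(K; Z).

H_0 ≅ Z,  H_1 = 0,  H_2 = 0,  H_3 ≅ Z.

Fix the vertex order 0 < 1 < 2 < 3 < 4 and write every simplex with vertices in increasing order. Then dim K = 3 and the simplices of K are:

  0-simplices (5): [0], [1], [2], [3], [4]
  1-simplices (10): [0,1], [0,2], [0,3], [0,4], [1,2], [1,3], [1,4], [2,3], [2,4], [3,4]
  2-simplices (10): [0,1,2], [0,1,3], [0,1,4], [0,2,3], [0,2,4], [0,3,4], [1,2,3], [1,2,4], [1,3,4], [2,3,4]
  3-simplices (5): [0,1,2,3], [0,1,2,4], [0,1,3,4], [0,2,3,4], [1,2,3,4]

Hence C_0 ≅ Z^5, C_1 ≅ Z^10, C_2 ≅ Z^10, C_3 ≅ Z^5.

∂_1: C_1 → C_0 is given by ∂[p,q] = [q] − [p]. For instance
  ∂[1,4] = [4] − [1].
The resulting 5×10 matrix has rank 4, and its Smith normal form has invariant factors (1,1,1,1).

Boundary ∂_2: C_2 → C_1 acts by ∂[p,q,r] = [q,r] − [p,r] + [p,q]. For instance
  ∂[0,2,4] = [2,4] − [0,4] + [0,2],
  ∂[1,2,4] = [2,4] − [1,4] + [1,2].
The 10×10 boundary matrix has rank 6 and Smith normal form diag(1,1,1,1,1,1).

The boundary map ∂_3: C_3 → C_2 sends each 3-simplex σ to the alternating sum Σ_i (−1)^i (σ with its i-th vertex removed). For instance
  ∂[0,2,3,4] = [2,3,4] − [0,3,4] + [0,2,4] − [0,2,3],
  ∂[0,1,2,3] = [1,2,3] − [0,2,3] + [0,1,3] − [0,1,2].
As a 10×5 matrix over Z this has rank 4, with invariant factors (1,1,1,1).

Reading off H_k = ker ∂_k / im ∂_{k+1}:

  H_0: rank C_0 − rank ∂_1 = 5 − 4 = 1, and the invariant factors of ∂_1 are all 1, so H_0 ≅ Z.
  H_1: rank ker ∂_1 − rank ∂_2 = (10 − 4) − 6 = 0, and the invariant factors of ∂_2 are all 1, so H_1 ≅ 0.
  H_2: rank ker ∂_2 − rank ∂_3 = (10 − 6) − 4 = 0, and the invariant factors of ∂_3 are all 1, so H_2 ≅ 0.
  H_3: rank ker ∂_3 − rank ∂_4 = (5 − 4) − 0 = 1, and there is no ∂_4, so H_3 ≅ Z.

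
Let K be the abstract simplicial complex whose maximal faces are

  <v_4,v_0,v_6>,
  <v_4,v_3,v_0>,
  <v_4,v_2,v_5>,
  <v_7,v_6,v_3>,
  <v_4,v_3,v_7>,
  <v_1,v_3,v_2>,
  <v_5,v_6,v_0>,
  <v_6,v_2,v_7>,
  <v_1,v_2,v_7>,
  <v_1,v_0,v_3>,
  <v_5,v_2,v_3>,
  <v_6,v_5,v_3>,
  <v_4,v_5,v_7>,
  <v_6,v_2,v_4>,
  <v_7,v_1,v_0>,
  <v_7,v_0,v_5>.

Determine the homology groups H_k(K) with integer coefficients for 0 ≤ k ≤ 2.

H_0 ≅ Z,  H_1 ≅ Z^2,  H_2 ≅ Z.

We work with the vertex ordering v_0 < v_1 < v_2 < v_3 < v_4 < v_5 < v_6 < v_7. The simplices of K, each written with vertices in increasing order, are:

  0-simplices (8): [v_0], [v_1], [v_2], [v_3], [v_4], [v_5], [v_6], [v_7]
  1-simplices (24): (24 of them)
  2-simplices (16): (16 of them)

giving chain groups C_0 ≅ Z^8, C_1 ≅ Z^24, C_2 ≅ Z^16.

∂_1: C_1 → C_0 maps an edge to its endpoints' difference, ∂[p,q] = q − p. For instance
  ∂[v_4,v_7] = [v_7] − [v_4].
The resulting 8×24 matrix has rank 7, and its Smith normal form has invariant factors (1,1,1,1,1,1,1).

∂_2: C_2 → C_1 maps a triangle to the signed sum of its edges. For instance
  ∂[v_3,v_5,v_6] = [v_5,v_6] − [v_3,v_6] + [v_3,v_5],
  ∂[v_0,v_4,v_6] = [v_4,v_6] − [v_0,v_6] + [v_0,v_4].
As a 24×16 matrix over Z this has rank 15, with invariant factors (1,1,1,1,1,1,1,1,1,1,1,1,1,1,1).

Reading off H_k = ker ∂_k / im ∂_{k+1}:

  H_0: rank C_0 − rank ∂_1 = 8 − 7 = 1, and the invariant factors of ∂_1 are all 1, so H_0 ≅ Z.
  H_1: rank ker ∂_1 − rank ∂_2 = (24 − 7) − 15 = 2, and the invariant factors of ∂_2 are all 1, so H_1 ≅ Z^2.
  H_2: rank ker ∂_2 − rank ∂_3 = (16 − 15) − 0 = 1, and there is no ∂_3, so H_2 ≅ Z.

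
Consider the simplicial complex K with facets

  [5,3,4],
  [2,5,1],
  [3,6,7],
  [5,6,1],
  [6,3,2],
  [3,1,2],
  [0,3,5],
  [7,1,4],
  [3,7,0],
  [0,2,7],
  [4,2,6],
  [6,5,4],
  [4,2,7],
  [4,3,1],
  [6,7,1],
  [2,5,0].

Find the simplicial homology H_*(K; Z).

H_0 = Z,  H_1 = Z^2,  H_2 = Z.

Take the total order 0 < 1 < 2 < 3 < 4 < 5 < 6 < 7 on the vertex set. Then K (dimension 2) consists of the simplices:

  0-simplices (8): [0], [1], [2], [3], [4], [5], [6], [7]
  1-simplices (24): (24 of them)
  2-simplices (16): [0,2,5], [0,2,7], [0,3,5], [0,3,7], [1,2,3], [1,2,5], [1,3,4], [1,4,7], [1,5,6], [1,6,7], [2,3,6], [2,4,6], [2,4,7], [3,4,5], [3,6,7], [4,5,6]

so the chain groups are C_0 ≅ Z^8, C_1 ≅ Z^24, C_2 ≅ Z^16.

∂_1: C_1 → C_0 maps an edge to its endpoints' difference, ∂[p,q] = q − p. For instance
  ∂[0,2] = [2] − [0].
This gives a 8×24 integer matrix of rank 7; reducing to Smith normal form yields diagonal entries (1,1,1,1,1,1,1).

Boundary ∂_2: C_2 → C_1 maps a triangle to the signed sum of its edges. For instance
  ∂[1,2,5] = [2,5] − [1,5] + [1,2],
  ∂[3,4,5] = [4,5] − [3,5] + [3,4].
This gives a 24×16 integer matrix of rank 15; reducing to Smith normal form yields diagonal entries (1,1,1,1,1,1,1,1,1,1,1,1,1,1,1).

From H_k ≅ ker(∂_k) / im(∂_{k+1}) we obtain:

  H_0: rank C_0 − rank ∂_1 = 8 − 7 = 1, and the invariant factors of ∂_1 are all 1, so H_0 = Z.
  H_1: rank ker ∂_1 − rank ∂_2 = (24 − 7) − 15 = 2, and the invariant factors of ∂_2 are all 1, so H_1 = Z^2.
  H_2: rank ker ∂_2 − rank ∂_3 = (16 − 15) − 0 = 1, and there is no ∂_3, so H_2 = Z.

(K is a triangulation of the torus T^2.)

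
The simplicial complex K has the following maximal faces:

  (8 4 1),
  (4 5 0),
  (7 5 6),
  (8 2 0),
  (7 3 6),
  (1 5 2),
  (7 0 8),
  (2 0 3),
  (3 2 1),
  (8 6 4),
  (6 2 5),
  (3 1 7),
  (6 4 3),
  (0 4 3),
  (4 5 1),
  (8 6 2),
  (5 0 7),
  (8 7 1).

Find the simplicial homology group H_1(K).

H_1 ≅ Z^2.

K has 9 vertices, 27 edges, 18 triangles.
rank ∂_1 = 8, rank ∂_2 = 17 ⇒ b_1 = 27 − 8 − 17 = 2; all invariant factors of ∂_2 are 1 so no torsion. So H_1 = Z^2.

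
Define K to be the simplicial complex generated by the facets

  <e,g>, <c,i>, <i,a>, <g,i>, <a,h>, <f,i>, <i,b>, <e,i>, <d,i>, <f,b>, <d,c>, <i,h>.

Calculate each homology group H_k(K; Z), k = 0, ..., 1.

H_0 = Z,  H_1 = Z^4.

K has 9 vertices, 12 edges.
rank ∂_0 = 0, rank ∂_1 = 8 ⇒ b_0 = 9 − 0 − 8 = 1; all invariant factors of ∂_1 are 1 so no torsion. So H_0 = Z.
rank ∂_1 = 8, rank ∂_2 = 0 ⇒ b_1 = 12 − 8 − 0 = 4. So H_1 = Z^4.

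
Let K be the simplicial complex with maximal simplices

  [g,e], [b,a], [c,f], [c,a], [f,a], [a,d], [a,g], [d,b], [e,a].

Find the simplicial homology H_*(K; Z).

H_0 = Z,  H_1 = Z^3.

Order the vertices as a < b < c < d < e < f < g. Listing each simplex with vertices in this order, K has dimension 1 with simplices:

  0-simplices (7): a, b, c, d, e, f, g
  1-simplices (9): ab, ac, ad, ae, af, ag, bd, cf, eg

giving chain groups C_0 ≅ Z^7, C_1 ≅ Z^9.

∂_1: C_1 → C_0 sends each edge [p,q] (with p < q) to q − p.
This gives a 7×9 integer matrix of rank 6; reducing to Smith normal form yields diagonal entries (1,1,1,1,1,1).

From H_k ≅ ker(∂_k) / im(∂_{k+1}) we obtain:

  H_0: rank C_0 − rank ∂_1 = 7 − 6 = 1, and the invariant factors of ∂_1 are all 1, so H_0 ≅ Z.
  H_1: rank ker ∂_1 − rank ∂_2 = (9 − 6) − 0 = 3, and there is no ∂_2, so H_1 ≅ Z^3.

As a check, the Euler characteristic is 7 − 9 = -2, which agrees with 1 − 3 = -2.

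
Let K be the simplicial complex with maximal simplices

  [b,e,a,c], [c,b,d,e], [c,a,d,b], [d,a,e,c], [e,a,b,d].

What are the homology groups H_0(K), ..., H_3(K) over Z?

We work with the vertex ordering a < b < c < d < e. The simplices of K, each written with vertices in increasing order, are:

  0-simplices (5): a, b, c, d, e
  1-simplices (10): ab, ac, ad, ae, bc, bd, be, cd, ce, de
  2-simplices (10): abc, abd, abe, acd, ace, ade, bcd, bce, bde, cde
  3-simplices (5): abcd, abce, abde, acde, bcde

so the chain groups are C_0 ≅ Z^5, C_1 ≅ Z^10, C_2 ≅ Z^10, C_3 ≅ Z^5.

∂_1: C_1 → C_0 sends each edge [p,q] (with p < q) to q − p. For instance
  ∂ce = e − c.
The 5×10 boundary matrix has rank 4 and Smith normal form diag(1,1,1,1).

∂_2: C_2 → C_1 sends each 2-simplex [p,q,r] to [q,r] − [p,r] + [p,q]. For instance
  ∂abc = bc − ac + ab,
  ∂bcd = cd − bd + bc.
This gives a 10×10 integer matrix of rank 6; reducing to Smith normal form yields diagonal entries (1,1,1,1,1,1).

The boundary map ∂_3: C_3 → C_2 sends each 3-simplex σ to the alternating sum Σ_i (−1)^i (σ with its i-th vertex removed). For instance
  ∂abde = bde − ade + abe − abd,
  ∂abcd = bcd − acd + abd − abc.
As a 10×5 matrix over Z this has rank 4, with invariant factors (1,1,1,1).

Computing H_k = (kernel of ∂_k) / (image of ∂_{k+1}):

  H_0: rank C_0 − rank ∂_1 = 5 − 4 = 1, and the invariant factors of ∂_1 are all 1, so H_0 = Z.
  H_1: rank ker ∂_1 − rank ∂_2 = (10 − 4) − 6 = 0, and the invariant factors of ∂_2 are all 1, so H_1 = 0.
  H_2: rank ker ∂_2 − rank ∂_3 = (10 − 6) − 4 = 0, and the invariant factors of ∂_3 are all 1, so H_2 = 0.
  H_3: rank ker ∂_3 − rank ∂_4 = (5 − 4) − 0 = 1, and there is no ∂_4, so H_3 = Z.

(K is a triangulation of the 3-sphere S^3.)

H_0 ≅ Z,  H_1 = 0,  H_2 = 0,  H_3 ≅ Z.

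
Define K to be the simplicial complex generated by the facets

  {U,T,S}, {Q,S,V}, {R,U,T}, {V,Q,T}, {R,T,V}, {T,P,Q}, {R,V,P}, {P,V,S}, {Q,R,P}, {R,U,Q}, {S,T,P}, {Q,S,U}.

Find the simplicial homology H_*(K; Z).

H_0 = Z,  H_1 = Z/2Z,  H_2 = 0.

We work with the vertex ordering P < Q < R < S < T < U < V. The simplices of K, each written with vertices in increasing order, are:

  0-simplices (7): P, Q, R, S, T, U, V
  1-simplices (18): PQ, PR, PS, PT, PV, QR, QS, QT, QU, QV, RT, RU, RV, ST, SU, SV, TU, TV
  2-simplices (12): PQR, PQT, PRV, PST, PSV, QRU, QSU, QSV, QTV, RTU, RTV, STU

giving chain groups C_0 ≅ Z^7, C_1 ≅ Z^18, C_2 ≅ Z^12.

∂_1: C_1 → C_0 sends each edge [p,q] (with p < q) to q − p.
The resulting 7×18 matrix has rank 6, and its Smith normal form has invariant factors (1,1,1,1,1,1).

The boundary map ∂_2: C_2 → C_1 maps a triangle to the signed sum of its edges. For instance
  ∂PRV = RV − PV + PR,
  ∂PQT = QT − PT + PQ.
The resulting 18×12 matrix has rank 12, and its Smith normal form has invariant factors (1,1,1,1,1,1,1,1,1,1,1,2).

Computing H_k = (kernel of ∂_k) / (image of ∂_{k+1}):

  H_0: rank C_0 − rank ∂_1 = 7 − 6 = 1, and the invariant factors of ∂_1 are all 1, so H_0 ≅ Z.
  H_1: rank ker ∂_1 − rank ∂_2 = (18 − 6) − 12 = 0, and ∂_2 has invariant factor 2 > 1, so H_1 ≅ Z/2Z.
  H_2: rank ker ∂_2 − rank ∂_3 = (12 − 12) − 0 = 0, and there is no ∂_3, so H_2 ≅ 0.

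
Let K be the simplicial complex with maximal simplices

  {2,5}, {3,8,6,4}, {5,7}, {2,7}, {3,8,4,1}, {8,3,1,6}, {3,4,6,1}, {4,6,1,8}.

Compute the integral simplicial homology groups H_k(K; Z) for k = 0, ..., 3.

Order the vertices as 1 < 2 < 3 < 4 < 5 < 6 < 7 < 8. Listing each simplex with vertices in this order, K has dimension 3 with simplices:

  0-simplices (8): [1], [2], [3], [4], [5], [6], [7], [8]
  1-simplices (13): [1,3], [1,4], [1,6], [1,8], [2,5], [2,7], [3,4], [3,6], [3,8], [4,6], [4,8], [5,7], [6,8]
  2-simplices (10): [1,3,4], [1,3,6], [1,3,8], [1,4,6], [1,4,8], [1,6,8], [3,4,6], [3,4,8], [3,6,8], [4,6,8]
  3-simplices (5): [1,3,4,6], [1,3,4,8], [1,3,6,8], [1,4,6,8], [3,4,6,8]

so the chain groups are C_0 ≅ Z^8, C_1 ≅ Z^13, C_2 ≅ Z^10, C_3 ≅ Z^5.

∂_1: C_1 → C_0 is given by ∂[p,q] = [q] − [p]. For instance
  ∂[4,8] = [8] − [4].
This gives a 8×13 integer matrix of rank 6; reducing to Smith normal form yields diagonal entries (1,1,1,1,1,1).

Boundary ∂_2: C_2 → C_1 maps a triangle to the signed sum of its edges. For instance
  ∂[1,3,4] = [3,4] − [1,4] + [1,3],
  ∂[3,4,6] = [4,6] − [3,6] + [3,4].
The resulting 13×10 matrix has rank 6, and its Smith normal form has invariant factors (1,1,1,1,1,1).

The boundary map ∂_3: C_3 → C_2 sends each 3-simplex σ to the alternating sum Σ_i (−1)^i (σ with its i-th vertex removed). For instance
  ∂[1,3,4,8] = [3,4,8] − [1,4,8] + [1,3,8] − [1,3,4],
  ∂[1,4,6,8] = [4,6,8] − [1,6,8] + [1,4,8] − [1,4,6].
The resulting 10×5 matrix has rank 4, and its Smith normal form has invariant factors (1,1,1,1).

From H_k ≅ ker(∂_k) / im(∂_{k+1}) we obtain:

  H_0: rank C_0 − rank ∂_1 = 8 − 6 = 2, and the invariant factors of ∂_1 are all 1, so H_0 ≅ Z^2.
  H_1: rank ker ∂_1 − rank ∂_2 = (13 − 6) − 6 = 1, and the invariant factors of ∂_2 are all 1, so H_1 ≅ Z.
  H_2: rank ker ∂_2 − rank ∂_3 = (10 − 6) − 4 = 0, and the invariant factors of ∂_3 are all 1, so H_2 ≅ 0.
  H_3: rank ker ∂_3 − rank ∂_4 = (5 − 4) − 0 = 1, and there is no ∂_4, so H_3 ≅ Z.

As a check, the Euler characteristic is 8 − 13 + 10 − 5 = 0, which agrees with 2 − 1 + 0 − 1 = 0.
(K is a triangulation of the disjoint union of the circle S^1 and the 3-sphere S^3.)

H_0 = Z^2,  H_1 = Z,  H_2 = 0,  H_3 = Z.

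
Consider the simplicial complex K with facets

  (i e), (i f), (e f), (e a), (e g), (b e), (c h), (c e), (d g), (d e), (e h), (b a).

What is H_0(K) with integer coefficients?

We work with the vertex ordering a < b < c < d < e < f < g < h < i. The simplices of K, each written with vertices in increasing order, are:

  0-simplices (9): a, b, c, d, e, f, g, h, i
  1-simplices (12): ab, ae, be, ce, ch, de, dg, ef, eg, eh, ei, fi

so the chain groups are C_0 ≅ Z^9, C_1 ≅ Z^12.

Boundary ∂_1: C_1 → C_0 is given by ∂[p,q] = [q] − [p]. For instance
  ∂dg = g − d.
This gives a 9×12 integer matrix of rank 8; reducing to Smith normal form yields diagonal entries (1,1,1,1,1,1,1,1).

Computing H_k = (kernel of ∂_k) / (image of ∂_{k+1}):

  H_0: rank C_0 − rank ∂_1 = 9 − 8 = 1, and the invariant factors of ∂_1 are all 1, so H_0 = Z.

H_0 ≅ Z.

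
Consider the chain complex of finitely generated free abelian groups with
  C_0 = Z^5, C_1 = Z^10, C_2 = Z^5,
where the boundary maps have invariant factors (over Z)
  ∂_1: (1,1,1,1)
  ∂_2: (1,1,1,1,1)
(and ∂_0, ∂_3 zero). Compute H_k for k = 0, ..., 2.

H_0 = Z,  H_1 = Z,  H_2 = 0.

H_0: b_0 = 5 − 0 − 4 = 1; torsion from ∂_1 factors > 1: none. So H_0 = Z.
H_1: b_1 = 10 − 4 − 5 = 1; torsion from ∂_2 factors > 1: none. So H_1 = Z.
H_2: b_2 = 5 − 5 − 0 = 0; torsion from ∂_3 factors > 1: none. So H_2 = 0.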